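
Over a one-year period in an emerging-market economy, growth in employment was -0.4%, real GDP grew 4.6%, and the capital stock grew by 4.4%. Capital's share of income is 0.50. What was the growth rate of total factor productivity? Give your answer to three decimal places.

Total factor productivity grew 2.600%.

Labor's share = 1 − 0.5 = 0.5.
The capital stock: 0.5 × 4.4 = 2.2 pp.
Employment: 0.5 × (-0.4) = -0.2 pp.
TFP growth = 4.6 − 2 = 2.6%.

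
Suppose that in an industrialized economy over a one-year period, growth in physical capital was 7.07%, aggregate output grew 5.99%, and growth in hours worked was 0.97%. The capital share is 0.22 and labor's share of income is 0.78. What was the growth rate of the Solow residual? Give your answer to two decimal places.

Labor's share = 1 − 0.22 = 0.78.
Physical capital: 0.22 × 7.07 = 1.5554 pp.
Hours worked: 0.78 × 0.97 = 0.7566 pp.
TFP growth = 5.99 − 2.312 = 3.678%.

The Solow residual growth was 3.68%.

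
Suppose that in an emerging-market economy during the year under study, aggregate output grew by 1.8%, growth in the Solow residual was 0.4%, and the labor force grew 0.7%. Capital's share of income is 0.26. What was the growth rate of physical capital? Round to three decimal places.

Physical capital growth was 3.392%.

Labor's share = 1 − 0.26 = 0.74.
gY = gA + 0.74×0.7 + 0.26×g.
0.26×g = 1.8 − 0.4 − 0.518 = 0.882.
g = 0.882 / 0.26 = 3.39231%.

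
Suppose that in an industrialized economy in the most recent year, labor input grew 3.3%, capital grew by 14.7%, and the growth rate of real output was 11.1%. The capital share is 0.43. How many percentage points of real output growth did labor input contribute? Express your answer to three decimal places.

Labor's share = 1 − 0.43 = 0.57.
Contribution = share × growth = 0.57 × 3.3 = 1.881 pp.

1.881 percentage points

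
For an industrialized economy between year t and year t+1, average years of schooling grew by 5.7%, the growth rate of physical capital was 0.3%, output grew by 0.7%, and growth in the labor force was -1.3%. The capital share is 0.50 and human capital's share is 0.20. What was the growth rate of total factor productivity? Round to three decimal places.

-0.200%

Labor's share = 1 − 0.5 − 0.2 = 0.3.
Physical capital: 0.5 × 0.3 = 0.15 pp.
Average years of schooling: 0.2 × 5.7 = 1.14 pp.
The labor force: 0.3 × (-1.3) = -0.39 pp.
TFP growth = 0.7 − 0.9 = -0.2%.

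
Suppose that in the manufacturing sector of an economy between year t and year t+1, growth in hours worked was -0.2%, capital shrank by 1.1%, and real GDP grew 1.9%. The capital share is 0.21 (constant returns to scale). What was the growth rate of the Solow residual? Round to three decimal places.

2.289%

Labor's share = 1 − 0.21 = 0.79.
Capital: 0.21 × (-1.1) = -0.231 pp.
Hours worked: 0.79 × (-0.2) = -0.158 pp.
TFP growth = 1.9 + 0.389 = 2.289%.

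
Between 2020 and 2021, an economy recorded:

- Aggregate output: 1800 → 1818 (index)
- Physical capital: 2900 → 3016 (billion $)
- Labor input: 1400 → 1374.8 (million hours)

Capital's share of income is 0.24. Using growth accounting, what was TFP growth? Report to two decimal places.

1.41%

Aggregate output growth = (1818 − 1800) / 1800 = 1%.
Physical capital growth = (3016 − 2900) / 2900 = 4%.
Labor input growth = (1374.8 − 1400) / 1400 = -1.8%.
Labor's share = 1 − 0.24 = 0.76.
Physical capital: 0.24 × 4 = 0.96 pp.
Labor input: 0.76 × (-1.8) = -1.368 pp.
TFP growth = 1 + 0.408 = 1.408%.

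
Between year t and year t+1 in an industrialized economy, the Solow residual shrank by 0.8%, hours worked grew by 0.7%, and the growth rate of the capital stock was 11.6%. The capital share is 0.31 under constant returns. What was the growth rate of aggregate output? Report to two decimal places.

Labor's share = 1 − 0.31 = 0.69.
The capital stock: 0.31 × 11.6 = 3.596 pp.
Hours worked: 0.69 × 0.7 = 0.483 pp.
Output growth = -0.8 + 4.079 = 3.279%.

3.28%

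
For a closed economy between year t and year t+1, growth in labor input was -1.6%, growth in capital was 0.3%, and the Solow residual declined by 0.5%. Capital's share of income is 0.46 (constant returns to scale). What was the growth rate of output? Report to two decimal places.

Labor's share = 1 − 0.46 = 0.54.
Capital: 0.46 × 0.3 = 0.138 pp.
Labor input: 0.54 × (-1.6) = -0.864 pp.
Output growth = -0.5 + (-0.726) = -1.226%.

-1.23%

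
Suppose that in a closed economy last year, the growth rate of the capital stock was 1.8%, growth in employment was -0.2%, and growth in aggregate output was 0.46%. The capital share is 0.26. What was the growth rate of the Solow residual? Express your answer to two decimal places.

The Solow residual grew 0.14%.

Labor's share = 1 − 0.26 = 0.74.
The capital stock: 0.26 × 1.8 = 0.468 pp.
Employment: 0.74 × (-0.2) = -0.148 pp.
TFP growth = 0.46 − 0.32 = 0.14%.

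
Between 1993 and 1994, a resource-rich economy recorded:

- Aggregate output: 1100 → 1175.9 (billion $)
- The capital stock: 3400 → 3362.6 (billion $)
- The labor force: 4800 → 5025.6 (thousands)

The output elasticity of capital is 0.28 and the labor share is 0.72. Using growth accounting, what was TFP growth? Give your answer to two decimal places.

3.82%

Aggregate output growth = (1175.9 − 1100) / 1100 = 6.9%.
The capital stock growth = (3362.6 − 3400) / 3400 = -1.1%.
The labor force growth = (5025.6 − 4800) / 4800 = 4.7%.
Labor's share = 1 − 0.28 = 0.72.
The capital stock: 0.28 × (-1.1) = -0.308 pp.
The labor force: 0.72 × 4.7 = 3.384 pp.
TFP growth = 6.9 − 3.076 = 3.824%.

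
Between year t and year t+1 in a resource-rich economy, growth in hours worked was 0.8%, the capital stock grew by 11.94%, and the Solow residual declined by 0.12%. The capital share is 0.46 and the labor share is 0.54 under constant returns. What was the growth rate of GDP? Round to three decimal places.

Labor's share = 1 − 0.46 = 0.54.
The capital stock: 0.46 × 11.94 = 5.4924 pp.
Hours worked: 0.54 × 0.8 = 0.432 pp.
Output growth = -0.12 + 5.9244 = 5.8044%.

5.804%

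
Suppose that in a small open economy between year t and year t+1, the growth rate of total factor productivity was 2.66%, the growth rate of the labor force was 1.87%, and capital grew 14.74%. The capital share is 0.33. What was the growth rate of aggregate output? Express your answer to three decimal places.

Aggregate output growth was 8.777%.

Labor's share = 1 − 0.33 = 0.67.
Capital: 0.33 × 14.74 = 4.8642 pp.
The labor force: 0.67 × 1.87 = 1.2529 pp.
Output growth = 2.66 + 6.1171 = 8.7771%.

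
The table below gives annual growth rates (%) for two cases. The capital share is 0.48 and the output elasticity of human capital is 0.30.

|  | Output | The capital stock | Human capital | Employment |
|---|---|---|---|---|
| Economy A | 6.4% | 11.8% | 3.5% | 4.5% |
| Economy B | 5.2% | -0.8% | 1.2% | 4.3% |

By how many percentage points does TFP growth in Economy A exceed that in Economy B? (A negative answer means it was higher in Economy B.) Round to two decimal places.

-5.58 percentage points

Labor's share = 1 − 0.48 − 0.3 = 0.22.
Economy A: TFP = 6.4 − 5.664 − 1.05 − 0.99 = -1.304%.
Economy B: TFP = 5.2 + 0.384 − 0.36 − 0.946 = 4.278%.
Difference = -1.304 − (4.278) = -5.582 pp.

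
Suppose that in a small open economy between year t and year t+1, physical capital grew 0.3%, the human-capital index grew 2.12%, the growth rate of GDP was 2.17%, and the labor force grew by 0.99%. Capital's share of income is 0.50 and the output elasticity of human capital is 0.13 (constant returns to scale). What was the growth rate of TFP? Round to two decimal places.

1.38%

Labor's share = 1 − 0.5 − 0.13 = 0.37.
Physical capital: 0.5 × 0.3 = 0.15 pp.
The human-capital index: 0.13 × 2.12 = 0.2756 pp.
The labor force: 0.37 × 0.99 = 0.3663 pp.
TFP growth = 2.17 − 0.7919 = 1.3781%.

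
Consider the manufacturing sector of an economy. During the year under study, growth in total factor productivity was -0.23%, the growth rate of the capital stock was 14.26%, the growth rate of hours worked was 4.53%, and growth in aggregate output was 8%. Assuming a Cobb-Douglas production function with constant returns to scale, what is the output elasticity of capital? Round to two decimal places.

α = 0.38

gY = gA + α·gK + (1−α)·gL, so gY − gA − gL = α(gK − gL).
8 + 0.23 − 4.53 = α × (14.26 − 4.53).
3.7 = 9.73 α, so α = 0.3803.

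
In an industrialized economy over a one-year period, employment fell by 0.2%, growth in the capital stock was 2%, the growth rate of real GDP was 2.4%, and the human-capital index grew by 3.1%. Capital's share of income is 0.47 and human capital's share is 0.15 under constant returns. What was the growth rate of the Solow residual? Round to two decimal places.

The Solow residual grew 1.07%.

Labor's share = 1 − 0.47 − 0.15 = 0.38.
The capital stock: 0.47 × 2 = 0.94 pp.
The human-capital index: 0.15 × 3.1 = 0.465 pp.
Employment: 0.38 × (-0.2) = -0.076 pp.
TFP growth = 2.4 − 1.329 = 1.071%.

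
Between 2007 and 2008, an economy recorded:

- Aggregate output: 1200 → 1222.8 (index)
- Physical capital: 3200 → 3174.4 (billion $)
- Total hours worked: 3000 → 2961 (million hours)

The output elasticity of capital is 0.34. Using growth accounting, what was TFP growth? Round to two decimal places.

TFP growth was 3.03%.

Aggregate output growth = (1222.8 − 1200) / 1200 = 1.9%.
Physical capital growth = (3174.4 − 3200) / 3200 = -0.8%.
Total hours worked growth = (2961 − 3000) / 3000 = -1.3%.
Labor's share = 1 − 0.34 = 0.66.
Physical capital: 0.34 × (-0.8) = -0.272 pp.
Total hours worked: 0.66 × (-1.3) = -0.858 pp.
TFP growth = 1.9 + 1.13 = 3.03%.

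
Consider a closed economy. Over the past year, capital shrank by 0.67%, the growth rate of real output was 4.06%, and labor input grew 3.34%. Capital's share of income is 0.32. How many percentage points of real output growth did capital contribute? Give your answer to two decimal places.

Contribution = share × growth = 0.32 × (-0.67) = -0.2144 pp.

-0.21 percentage points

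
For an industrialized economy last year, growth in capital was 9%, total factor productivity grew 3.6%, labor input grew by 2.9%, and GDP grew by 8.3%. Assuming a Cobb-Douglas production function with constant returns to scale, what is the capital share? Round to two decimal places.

gY = gA + α·gK + (1−α)·gL, so gY − gA − gL = α(gK − gL).
8.3 − 3.6 − 2.9 = α × (9 − 2.9).
1.8 = 6.1 α, so α = 0.2951.

α = 0.30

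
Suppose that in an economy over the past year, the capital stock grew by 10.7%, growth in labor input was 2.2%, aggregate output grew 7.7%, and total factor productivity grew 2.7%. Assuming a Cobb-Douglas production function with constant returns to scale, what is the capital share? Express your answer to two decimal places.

0.33

gY = gA + α·gK + (1−α)·gL, so gY − gA − gL = α(gK − gL).
7.7 − 2.7 − 2.2 = α × (10.7 − 2.2).
2.8 = 8.5 α, so α = 0.3294.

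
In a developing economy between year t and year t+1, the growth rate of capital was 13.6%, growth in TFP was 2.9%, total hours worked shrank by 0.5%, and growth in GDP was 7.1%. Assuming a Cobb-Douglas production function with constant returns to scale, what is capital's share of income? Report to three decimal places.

0.333

gY = gA + α·gK + (1−α)·gL, so gY − gA − gL = α(gK − gL).
7.1 − 2.9 + 0.5 = α × (13.6 − (-0.5)).
4.7 = 14.1 α, so α = 0.33333.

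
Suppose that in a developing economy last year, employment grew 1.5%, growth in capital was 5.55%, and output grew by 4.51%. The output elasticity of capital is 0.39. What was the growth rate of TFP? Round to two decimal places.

TFP grew 1.43%.

Labor's share = 1 − 0.39 = 0.61.
Capital: 0.39 × 5.55 = 2.1645 pp.
Employment: 0.61 × 1.5 = 0.915 pp.
TFP growth = 4.51 − 3.0795 = 1.4305%.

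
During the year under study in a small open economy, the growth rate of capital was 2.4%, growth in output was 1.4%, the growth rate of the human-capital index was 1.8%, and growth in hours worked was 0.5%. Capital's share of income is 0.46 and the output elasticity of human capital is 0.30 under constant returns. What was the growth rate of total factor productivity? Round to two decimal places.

-0.36%

Labor's share = 1 − 0.46 − 0.3 = 0.24.
Capital: 0.46 × 2.4 = 1.104 pp.
The human-capital index: 0.3 × 1.8 = 0.54 pp.
Hours worked: 0.24 × 0.5 = 0.12 pp.
TFP growth = 1.4 − 1.764 = -0.364%.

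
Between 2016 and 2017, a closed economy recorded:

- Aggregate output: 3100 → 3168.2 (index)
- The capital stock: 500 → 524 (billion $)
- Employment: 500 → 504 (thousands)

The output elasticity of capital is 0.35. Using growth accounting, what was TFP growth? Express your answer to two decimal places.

TFP grew 0.00%.

Aggregate output growth = (3168.2 − 3100) / 3100 = 2.2%.
The capital stock growth = (524 − 500) / 500 = 4.8%.
Employment growth = (504 − 500) / 500 = 0.8%.
Labor's share = 1 − 0.35 = 0.65.
The capital stock: 0.35 × 4.8 = 1.68 pp.
Employment: 0.65 × 0.8 = 0.52 pp.
TFP growth = 2.2 − 2.2 = 0%.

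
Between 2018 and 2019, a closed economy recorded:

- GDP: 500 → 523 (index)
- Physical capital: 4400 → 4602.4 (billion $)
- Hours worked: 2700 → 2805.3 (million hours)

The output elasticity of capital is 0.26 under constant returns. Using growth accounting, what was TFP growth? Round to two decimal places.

0.52%

GDP growth = (523 − 500) / 500 = 4.6%.
Physical capital growth = (4602.4 − 4400) / 4400 = 4.6%.
Hours worked growth = (2805.3 − 2700) / 2700 = 3.9%.
Labor's share = 1 − 0.26 = 0.74.
Physical capital: 0.26 × 4.6 = 1.196 pp.
Hours worked: 0.74 × 3.9 = 2.886 pp.
TFP growth = 4.6 − 4.082 = 0.518%.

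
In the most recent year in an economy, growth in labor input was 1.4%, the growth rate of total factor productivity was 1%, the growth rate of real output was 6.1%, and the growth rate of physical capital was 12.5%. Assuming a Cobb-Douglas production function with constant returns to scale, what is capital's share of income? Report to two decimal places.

gY = gA + α·gK + (1−α)·gL, so gY − gA − gL = α(gK − gL).
6.1 − 1 − 1.4 = α × (12.5 − 1.4).
3.7 = 11.1 α, so α = 0.3333.

0.33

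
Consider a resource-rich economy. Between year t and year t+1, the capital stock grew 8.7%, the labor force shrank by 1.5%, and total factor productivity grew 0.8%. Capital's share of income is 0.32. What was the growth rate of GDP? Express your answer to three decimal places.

Labor's share = 1 − 0.32 = 0.68.
The capital stock: 0.32 × 8.7 = 2.784 pp.
The labor force: 0.68 × (-1.5) = -1.02 pp.
Output growth = 0.8 + 1.764 = 2.564%.

2.564%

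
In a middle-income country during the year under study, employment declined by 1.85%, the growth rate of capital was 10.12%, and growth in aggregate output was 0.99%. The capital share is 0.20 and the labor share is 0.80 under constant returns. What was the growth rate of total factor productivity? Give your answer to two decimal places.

0.45%

Labor's share = 1 − 0.2 = 0.8.
Capital: 0.2 × 10.12 = 2.024 pp.
Employment: 0.8 × (-1.85) = -1.48 pp.
TFP growth = 0.99 − 0.544 = 0.446%.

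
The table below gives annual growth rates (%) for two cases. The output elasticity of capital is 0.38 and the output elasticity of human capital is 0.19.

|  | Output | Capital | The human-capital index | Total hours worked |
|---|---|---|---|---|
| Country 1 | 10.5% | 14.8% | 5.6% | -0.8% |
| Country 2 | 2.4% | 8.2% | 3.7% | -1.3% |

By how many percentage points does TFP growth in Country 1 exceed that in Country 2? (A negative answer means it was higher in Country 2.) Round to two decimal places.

Labor's share = 1 − 0.38 − 0.19 = 0.43.
Country 1: TFP = 10.5 − 5.624 − 1.064 + 0.344 = 4.156%.
Country 2: TFP = 2.4 − 3.116 − 0.703 + 0.559 = -0.86%.
Difference = 4.156 − (-0.86) = 5.016 pp.

5.02 percentage points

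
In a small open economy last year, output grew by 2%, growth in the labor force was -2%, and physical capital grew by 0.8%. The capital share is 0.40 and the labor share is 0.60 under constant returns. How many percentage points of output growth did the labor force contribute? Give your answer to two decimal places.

Labor's share = 1 − 0.4 = 0.6.
Contribution = share × growth = 0.6 × (-2) = -1.2 pp.

-1.20 pp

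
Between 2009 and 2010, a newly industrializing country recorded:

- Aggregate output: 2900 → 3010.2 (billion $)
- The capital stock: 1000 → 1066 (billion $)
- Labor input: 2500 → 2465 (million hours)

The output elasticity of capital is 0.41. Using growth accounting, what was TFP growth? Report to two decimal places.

Aggregate output growth = (3010.2 − 2900) / 2900 = 3.8%.
The capital stock growth = (1066 − 1000) / 1000 = 6.6%.
Labor input growth = (2465 − 2500) / 2500 = -1.4%.
Labor's share = 1 − 0.41 = 0.59.
The capital stock: 0.41 × 6.6 = 2.706 pp.
Labor input: 0.59 × (-1.4) = -0.826 pp.
TFP growth = 3.8 − 1.88 = 1.92%.

TFP grew 1.92%.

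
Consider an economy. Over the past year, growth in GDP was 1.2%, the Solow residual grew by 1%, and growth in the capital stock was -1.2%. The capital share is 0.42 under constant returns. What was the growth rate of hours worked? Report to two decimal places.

1.21%

Labor's share = 1 − 0.42 = 0.58.
gY = gA + 0.42×(-1.2) + 0.58×g.
0.58×g = 1.2 − 1 + 0.504 = 0.704.
g = 0.704 / 0.58 = 1.2138%.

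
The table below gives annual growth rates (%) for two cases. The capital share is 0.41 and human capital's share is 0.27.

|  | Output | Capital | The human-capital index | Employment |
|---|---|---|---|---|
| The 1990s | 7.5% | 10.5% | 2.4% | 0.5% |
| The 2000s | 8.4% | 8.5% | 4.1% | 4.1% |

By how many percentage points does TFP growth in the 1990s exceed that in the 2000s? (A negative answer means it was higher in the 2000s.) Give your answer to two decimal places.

-0.11 percentage points

Labor's share = 1 − 0.41 − 0.27 = 0.32.
The 1990s: TFP = 7.5 − 4.305 − 0.648 − 0.16 = 2.387%.
The 2000s: TFP = 8.4 − 3.485 − 1.107 − 1.312 = 2.496%.
Difference = 2.387 − (2.496) = -0.109 pp.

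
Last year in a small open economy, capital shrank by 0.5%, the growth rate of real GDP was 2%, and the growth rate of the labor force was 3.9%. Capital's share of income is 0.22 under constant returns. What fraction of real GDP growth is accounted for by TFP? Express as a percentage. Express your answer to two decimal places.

Labor's share = 1 − 0.22 = 0.78.
Capital: 0.22 × (-0.5) = -0.11 pp.
The labor force: 0.78 × 3.9 = 3.042 pp.
TFP growth = 2 − 2.932 = -0.932%.
TFP share of growth = -0.932 / 2 × 100 = -46.6%.

-46.60%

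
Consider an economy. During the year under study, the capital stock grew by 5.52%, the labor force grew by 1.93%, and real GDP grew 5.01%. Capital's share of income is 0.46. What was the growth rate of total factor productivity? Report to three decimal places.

Total factor productivity grew 1.429%.

Labor's share = 1 − 0.46 = 0.54.
The capital stock: 0.46 × 5.52 = 2.5392 pp.
The labor force: 0.54 × 1.93 = 1.0422 pp.
TFP growth = 5.01 − 3.5814 = 1.4286%.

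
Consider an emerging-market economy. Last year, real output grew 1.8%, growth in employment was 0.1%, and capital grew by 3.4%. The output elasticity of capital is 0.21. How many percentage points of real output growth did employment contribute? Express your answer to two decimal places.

0.08

Labor's share = 1 − 0.21 = 0.79.
Contribution = share × growth = 0.79 × 0.1 = 0.079 pp.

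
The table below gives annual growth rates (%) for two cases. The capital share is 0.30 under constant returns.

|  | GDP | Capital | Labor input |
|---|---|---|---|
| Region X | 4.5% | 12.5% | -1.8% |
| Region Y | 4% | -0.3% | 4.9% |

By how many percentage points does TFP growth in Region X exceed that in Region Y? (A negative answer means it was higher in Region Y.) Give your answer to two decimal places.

Labor's share = 1 − 0.3 = 0.7.
Region X: TFP = 4.5 − 3.75 + 1.26 = 2.01%.
Region Y: TFP = 4 + 0.09 − 3.43 = 0.66%.
Difference = 2.01 − (0.66) = 1.35 pp.

1.35 percentage points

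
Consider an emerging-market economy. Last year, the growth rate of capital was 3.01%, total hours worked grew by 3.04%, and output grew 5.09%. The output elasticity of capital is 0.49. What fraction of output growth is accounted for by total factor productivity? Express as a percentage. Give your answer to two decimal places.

Labor's share = 1 − 0.49 = 0.51.
Capital: 0.49 × 3.01 = 1.4749 pp.
Total hours worked: 0.51 × 3.04 = 1.5504 pp.
TFP growth = 5.09 − 3.0253 = 2.0647%.
TFP share of growth = 2.0647 / 5.09 × 100 = 40.5639%.

40.56%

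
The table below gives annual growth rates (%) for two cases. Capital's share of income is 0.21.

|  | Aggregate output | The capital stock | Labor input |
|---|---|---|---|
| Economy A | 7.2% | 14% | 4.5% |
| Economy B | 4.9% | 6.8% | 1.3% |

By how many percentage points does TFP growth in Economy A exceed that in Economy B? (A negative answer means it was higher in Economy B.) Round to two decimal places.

-1.74 percentage points

Labor's share = 1 − 0.21 = 0.79.
Economy A: TFP = 7.2 − 2.94 − 3.555 = 0.705%.
Economy B: TFP = 4.9 − 1.428 − 1.027 = 2.445%.
Difference = 0.705 − (2.445) = -1.74 pp.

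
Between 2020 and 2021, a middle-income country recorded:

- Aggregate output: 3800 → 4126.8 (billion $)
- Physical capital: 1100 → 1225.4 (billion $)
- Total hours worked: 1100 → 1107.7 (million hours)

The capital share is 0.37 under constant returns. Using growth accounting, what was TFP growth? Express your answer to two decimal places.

TFP grew 3.94%.

Aggregate output growth = (4126.8 − 3800) / 3800 = 8.6%.
Physical capital growth = (1225.4 − 1100) / 1100 = 11.4%.
Total hours worked growth = (1107.7 − 1100) / 1100 = 0.7%.
Labor's share = 1 − 0.37 = 0.63.
Physical capital: 0.37 × 11.4 = 4.218 pp.
Total hours worked: 0.63 × 0.7 = 0.441 pp.
TFP growth = 8.6 − 4.659 = 3.941%.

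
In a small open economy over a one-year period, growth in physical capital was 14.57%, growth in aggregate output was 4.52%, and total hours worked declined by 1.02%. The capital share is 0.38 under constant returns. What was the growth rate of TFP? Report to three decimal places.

-0.384%

Labor's share = 1 − 0.38 = 0.62.
Physical capital: 0.38 × 14.57 = 5.5366 pp.
Total hours worked: 0.62 × (-1.02) = -0.6324 pp.
TFP growth = 4.52 − 4.9042 = -0.3842%.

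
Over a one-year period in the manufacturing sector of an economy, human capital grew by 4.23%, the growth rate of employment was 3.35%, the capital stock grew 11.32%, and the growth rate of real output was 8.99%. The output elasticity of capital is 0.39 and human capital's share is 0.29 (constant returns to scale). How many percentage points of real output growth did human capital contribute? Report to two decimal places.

1.23

Contribution = share × growth = 0.29 × 4.23 = 1.2267 pp.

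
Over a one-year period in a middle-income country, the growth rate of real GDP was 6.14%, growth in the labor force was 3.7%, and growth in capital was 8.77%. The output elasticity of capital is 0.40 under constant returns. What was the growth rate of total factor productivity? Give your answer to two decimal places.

0.41%

Labor's share = 1 − 0.4 = 0.6.
Capital: 0.4 × 8.77 = 3.508 pp.
The labor force: 0.6 × 3.7 = 2.22 pp.
TFP growth = 6.14 − 5.728 = 0.412%.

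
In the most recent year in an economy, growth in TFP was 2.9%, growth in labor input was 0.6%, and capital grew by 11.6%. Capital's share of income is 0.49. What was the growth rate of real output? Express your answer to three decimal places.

8.890%

Labor's share = 1 − 0.49 = 0.51.
Capital: 0.49 × 11.6 = 5.684 pp.
Labor input: 0.51 × 0.6 = 0.306 pp.
Output growth = 2.9 + 5.99 = 8.89%.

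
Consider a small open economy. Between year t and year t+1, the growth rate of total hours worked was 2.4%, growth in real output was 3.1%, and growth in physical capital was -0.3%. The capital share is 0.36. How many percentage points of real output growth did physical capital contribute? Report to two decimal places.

Contribution = share × growth = 0.36 × (-0.3) = -0.108 pp.

-0.11 pp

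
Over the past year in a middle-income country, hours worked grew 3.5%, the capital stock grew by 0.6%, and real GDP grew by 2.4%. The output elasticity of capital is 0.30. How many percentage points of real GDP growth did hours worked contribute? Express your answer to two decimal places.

2.45 pp

Labor's share = 1 − 0.3 = 0.7.
Contribution = share × growth = 0.7 × 3.5 = 2.45 pp.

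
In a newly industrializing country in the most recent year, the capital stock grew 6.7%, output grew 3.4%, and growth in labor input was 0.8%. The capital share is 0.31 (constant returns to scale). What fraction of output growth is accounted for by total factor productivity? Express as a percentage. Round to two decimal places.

Labor's share = 1 − 0.31 = 0.69.
The capital stock: 0.31 × 6.7 = 2.077 pp.
Labor input: 0.69 × 0.8 = 0.552 pp.
TFP growth = 3.4 − 2.629 = 0.771%.
TFP share of growth = 0.771 / 3.4 × 100 = 22.6765%.

22.68%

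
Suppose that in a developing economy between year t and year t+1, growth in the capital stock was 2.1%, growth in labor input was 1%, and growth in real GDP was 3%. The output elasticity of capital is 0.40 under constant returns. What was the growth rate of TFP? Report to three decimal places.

1.560%

Labor's share = 1 − 0.4 = 0.6.
The capital stock: 0.4 × 2.1 = 0.84 pp.
Labor input: 0.6 × 1 = 0.6 pp.
TFP growth = 3 − 1.44 = 1.56%.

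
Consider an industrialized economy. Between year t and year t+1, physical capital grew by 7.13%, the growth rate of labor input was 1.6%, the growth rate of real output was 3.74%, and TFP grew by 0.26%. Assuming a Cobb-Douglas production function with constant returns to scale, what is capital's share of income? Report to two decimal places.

0.34

gY = gA + α·gK + (1−α)·gL, so gY − gA − gL = α(gK − gL).
3.74 − 0.26 − 1.6 = α × (7.13 − 1.6).
1.88 = 5.53 α, so α = 0.34.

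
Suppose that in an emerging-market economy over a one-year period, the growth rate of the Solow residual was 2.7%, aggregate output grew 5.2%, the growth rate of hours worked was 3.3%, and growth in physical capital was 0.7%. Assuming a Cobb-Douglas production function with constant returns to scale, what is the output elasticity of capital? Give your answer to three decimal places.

α = 0.308

gY = gA + α·gK + (1−α)·gL, so gY − gA − gL = α(gK − gL).
5.2 − 2.7 − 3.3 = α × (0.7 − 3.3).
-0.8 = -2.6 α, so α = 0.30769.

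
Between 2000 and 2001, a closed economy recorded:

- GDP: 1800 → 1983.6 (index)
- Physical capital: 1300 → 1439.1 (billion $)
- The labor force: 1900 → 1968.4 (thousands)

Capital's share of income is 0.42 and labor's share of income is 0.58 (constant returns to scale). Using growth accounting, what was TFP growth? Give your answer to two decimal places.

GDP growth = (1983.6 − 1800) / 1800 = 10.2%.
Physical capital growth = (1439.1 − 1300) / 1300 = 10.7%.
The labor force growth = (1968.4 − 1900) / 1900 = 3.6%.
Labor's share = 1 − 0.42 = 0.58.
Physical capital: 0.42 × 10.7 = 4.494 pp.
The labor force: 0.58 × 3.6 = 2.088 pp.
TFP growth = 10.2 − 6.582 = 3.618%.

3.62%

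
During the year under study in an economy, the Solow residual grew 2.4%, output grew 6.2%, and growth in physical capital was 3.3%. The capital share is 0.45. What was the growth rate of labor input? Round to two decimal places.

Labor's share = 1 − 0.45 = 0.55.
gY = gA + 0.45×3.3 + 0.55×g.
0.55×g = 6.2 − 2.4 − 1.485 = 2.315.
g = 2.315 / 0.55 = 4.2091%.

Labor input grew 4.21%.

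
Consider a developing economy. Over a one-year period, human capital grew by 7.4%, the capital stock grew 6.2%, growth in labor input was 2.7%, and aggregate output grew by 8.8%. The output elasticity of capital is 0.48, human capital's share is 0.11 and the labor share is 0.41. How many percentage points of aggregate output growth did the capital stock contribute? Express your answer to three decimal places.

2.976 percentage points

Contribution = share × growth = 0.48 × 6.2 = 2.976 pp.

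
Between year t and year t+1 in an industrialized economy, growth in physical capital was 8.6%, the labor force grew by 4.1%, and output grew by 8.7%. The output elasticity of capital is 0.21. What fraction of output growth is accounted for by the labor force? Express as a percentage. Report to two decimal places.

37.23%

Labor's share = 1 − 0.21 = 0.79.
The labor force contributed 0.79 × 4.1 = 3.239 pp.
Share of growth = 3.239 / 8.7 × 100 = 37.2299%.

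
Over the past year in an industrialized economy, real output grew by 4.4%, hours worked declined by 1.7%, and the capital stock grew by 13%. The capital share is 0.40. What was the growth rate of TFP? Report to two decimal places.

Labor's share = 1 − 0.4 = 0.6.
The capital stock: 0.4 × 13 = 5.2 pp.
Hours worked: 0.6 × (-1.7) = -1.02 pp.
TFP growth = 4.4 − 4.18 = 0.22%.

TFP grew 0.22%.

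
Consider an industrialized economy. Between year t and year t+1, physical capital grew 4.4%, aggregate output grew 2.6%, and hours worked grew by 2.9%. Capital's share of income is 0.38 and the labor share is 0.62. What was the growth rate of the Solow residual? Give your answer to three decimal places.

Labor's share = 1 − 0.38 = 0.62.
Physical capital: 0.38 × 4.4 = 1.672 pp.
Hours worked: 0.62 × 2.9 = 1.798 pp.
TFP growth = 2.6 − 3.47 = -0.87%.

-0.870%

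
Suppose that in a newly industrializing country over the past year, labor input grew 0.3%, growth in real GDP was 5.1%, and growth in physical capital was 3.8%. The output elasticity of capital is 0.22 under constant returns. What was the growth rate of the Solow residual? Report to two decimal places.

4.03%

Labor's share = 1 − 0.22 = 0.78.
Physical capital: 0.22 × 3.8 = 0.836 pp.
Labor input: 0.78 × 0.3 = 0.234 pp.
TFP growth = 5.1 − 1.07 = 4.03%.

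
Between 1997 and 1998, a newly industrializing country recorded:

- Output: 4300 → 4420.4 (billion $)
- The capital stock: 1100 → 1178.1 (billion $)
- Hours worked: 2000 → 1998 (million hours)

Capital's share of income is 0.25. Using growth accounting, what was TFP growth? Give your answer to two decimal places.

1.10%

Output growth = (4420.4 − 4300) / 4300 = 2.8%.
The capital stock growth = (1178.1 − 1100) / 1100 = 7.1%.
Hours worked growth = (1998 − 2000) / 2000 = -0.1%.
Labor's share = 1 − 0.25 = 0.75.
The capital stock: 0.25 × 7.1 = 1.775 pp.
Hours worked: 0.75 × (-0.1) = -0.075 pp.
TFP growth = 2.8 − 1.7 = 1.1%.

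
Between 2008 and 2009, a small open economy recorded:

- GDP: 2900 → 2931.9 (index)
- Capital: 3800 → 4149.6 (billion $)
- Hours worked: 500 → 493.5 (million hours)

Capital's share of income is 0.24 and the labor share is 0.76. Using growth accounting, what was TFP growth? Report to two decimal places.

-0.12%

GDP growth = (2931.9 − 2900) / 2900 = 1.1%.
Capital growth = (4149.6 − 3800) / 3800 = 9.2%.
Hours worked growth = (493.5 − 500) / 500 = -1.3%.
Labor's share = 1 − 0.24 = 0.76.
Capital: 0.24 × 9.2 = 2.208 pp.
Hours worked: 0.76 × (-1.3) = -0.988 pp.
TFP growth = 1.1 − 1.22 = -0.12%.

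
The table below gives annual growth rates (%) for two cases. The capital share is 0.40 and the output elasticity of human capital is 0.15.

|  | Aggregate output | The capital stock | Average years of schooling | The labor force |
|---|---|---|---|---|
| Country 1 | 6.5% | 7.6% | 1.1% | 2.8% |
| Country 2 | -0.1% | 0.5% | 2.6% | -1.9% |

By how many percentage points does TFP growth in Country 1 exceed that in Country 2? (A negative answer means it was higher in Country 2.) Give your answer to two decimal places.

Labor's share = 1 − 0.4 − 0.15 = 0.45.
Country 1: TFP = 6.5 − 3.04 − 0.165 − 1.26 = 2.035%.
Country 2: TFP = -0.1 − 0.2 − 0.39 + 0.855 = 0.165%.
Difference = 2.035 − (0.165) = 1.87 pp.

1.87 percentage points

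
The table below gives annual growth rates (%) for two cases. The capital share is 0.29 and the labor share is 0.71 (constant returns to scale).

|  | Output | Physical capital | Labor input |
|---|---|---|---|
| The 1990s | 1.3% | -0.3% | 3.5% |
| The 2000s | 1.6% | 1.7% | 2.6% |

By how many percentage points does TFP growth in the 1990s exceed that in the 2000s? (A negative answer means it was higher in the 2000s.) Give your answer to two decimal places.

Labor's share = 1 − 0.29 = 0.71.
The 1990s: TFP = 1.3 + 0.087 − 2.485 = -1.098%.
The 2000s: TFP = 1.6 − 0.493 − 1.846 = -0.739%.
Difference = -1.098 − (-0.739) = -0.359 pp.

-0.36 percentage points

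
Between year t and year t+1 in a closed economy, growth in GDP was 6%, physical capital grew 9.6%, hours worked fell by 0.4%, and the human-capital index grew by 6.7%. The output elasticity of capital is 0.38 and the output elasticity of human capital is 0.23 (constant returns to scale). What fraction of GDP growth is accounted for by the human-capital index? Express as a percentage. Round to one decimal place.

The human-capital index contributed 0.23 × 6.7 = 1.541 pp.
Share of growth = 1.541 / 6 × 100 = 25.683%.

The human-capital index accounted for 25.7% of growth.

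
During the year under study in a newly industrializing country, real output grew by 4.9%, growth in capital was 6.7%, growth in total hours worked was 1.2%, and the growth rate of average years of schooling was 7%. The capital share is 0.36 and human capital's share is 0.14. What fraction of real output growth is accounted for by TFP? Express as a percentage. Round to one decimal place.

TFP accounted for 18.5% of growth.

Labor's share = 1 − 0.36 − 0.14 = 0.5.
Capital: 0.36 × 6.7 = 2.412 pp.
Average years of schooling: 0.14 × 7 = 0.98 pp.
Total hours worked: 0.5 × 1.2 = 0.6 pp.
TFP growth = 4.9 − 3.992 = 0.908%.
TFP share of growth = 0.908 / 4.9 × 100 = 18.531%.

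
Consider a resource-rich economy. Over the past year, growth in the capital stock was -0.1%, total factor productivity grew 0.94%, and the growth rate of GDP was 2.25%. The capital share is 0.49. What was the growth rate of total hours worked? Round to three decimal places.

2.665%

Labor's share = 1 − 0.49 = 0.51.
gY = gA + 0.49×(-0.1) + 0.51×g.
0.51×g = 2.25 − 0.94 + 0.049 = 1.359.
g = 1.359 / 0.51 = 2.66471%.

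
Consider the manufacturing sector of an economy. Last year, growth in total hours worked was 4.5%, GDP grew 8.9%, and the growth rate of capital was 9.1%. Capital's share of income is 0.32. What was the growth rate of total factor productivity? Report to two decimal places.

Labor's share = 1 − 0.32 = 0.68.
Capital: 0.32 × 9.1 = 2.912 pp.
Total hours worked: 0.68 × 4.5 = 3.06 pp.
TFP growth = 8.9 − 5.972 = 2.928%.

Total factor productivity grew 2.93%.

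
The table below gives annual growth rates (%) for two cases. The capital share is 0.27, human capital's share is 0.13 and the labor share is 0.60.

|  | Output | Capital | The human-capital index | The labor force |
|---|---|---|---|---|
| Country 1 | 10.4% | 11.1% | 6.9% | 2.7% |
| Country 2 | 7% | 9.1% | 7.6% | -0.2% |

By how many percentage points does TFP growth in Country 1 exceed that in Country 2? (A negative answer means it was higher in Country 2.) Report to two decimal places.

1.21 percentage points

Labor's share = 1 − 0.27 − 0.13 = 0.6.
Country 1: TFP = 10.4 − 2.997 − 0.897 − 1.62 = 4.886%.
Country 2: TFP = 7 − 2.457 − 0.988 + 0.12 = 3.675%.
Difference = 4.886 − (3.675) = 1.211 pp.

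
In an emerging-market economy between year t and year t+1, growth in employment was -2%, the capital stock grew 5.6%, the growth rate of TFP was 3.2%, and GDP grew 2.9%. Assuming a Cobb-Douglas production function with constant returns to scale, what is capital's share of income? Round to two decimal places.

gY = gA + α·gK + (1−α)·gL, so gY − gA − gL = α(gK − gL).
2.9 − 3.2 + 2 = α × (5.6 − (-2)).
1.7 = 7.6 α, so α = 0.2237.

α = 0.22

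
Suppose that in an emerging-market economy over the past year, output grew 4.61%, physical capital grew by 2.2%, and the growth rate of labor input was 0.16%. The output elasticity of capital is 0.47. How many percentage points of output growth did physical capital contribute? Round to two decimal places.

Contribution = share × growth = 0.47 × 2.2 = 1.034 pp.

1.03 percentage points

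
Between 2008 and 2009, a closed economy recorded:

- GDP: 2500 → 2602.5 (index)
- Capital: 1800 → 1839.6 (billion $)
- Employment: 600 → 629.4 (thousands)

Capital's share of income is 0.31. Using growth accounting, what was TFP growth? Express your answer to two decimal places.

TFP grew 0.04%.

GDP growth = (2602.5 − 2500) / 2500 = 4.1%.
Capital growth = (1839.6 − 1800) / 1800 = 2.2%.
Employment growth = (629.4 − 600) / 600 = 4.9%.
Labor's share = 1 − 0.31 = 0.69.
Capital: 0.31 × 2.2 = 0.682 pp.
Employment: 0.69 × 4.9 = 3.381 pp.
TFP growth = 4.1 − 4.063 = 0.037%.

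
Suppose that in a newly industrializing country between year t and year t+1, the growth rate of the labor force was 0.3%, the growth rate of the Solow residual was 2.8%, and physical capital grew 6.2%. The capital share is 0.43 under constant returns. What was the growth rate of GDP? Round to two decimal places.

Labor's share = 1 − 0.43 = 0.57.
Physical capital: 0.43 × 6.2 = 2.666 pp.
The labor force: 0.57 × 0.3 = 0.171 pp.
Output growth = 2.8 + 2.837 = 5.637%.

GDP grew 5.64%.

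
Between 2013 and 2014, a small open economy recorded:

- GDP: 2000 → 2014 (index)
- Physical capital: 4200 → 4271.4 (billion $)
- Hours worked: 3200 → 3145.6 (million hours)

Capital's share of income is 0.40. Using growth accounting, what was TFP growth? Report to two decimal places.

TFP growth was 1.04%.

GDP growth = (2014 − 2000) / 2000 = 0.7%.
Physical capital growth = (4271.4 − 4200) / 4200 = 1.7%.
Hours worked growth = (3145.6 − 3200) / 3200 = -1.7%.
Labor's share = 1 − 0.4 = 0.6.
Physical capital: 0.4 × 1.7 = 0.68 pp.
Hours worked: 0.6 × (-1.7) = -1.02 pp.
TFP growth = 0.7 + 0.34 = 1.04%.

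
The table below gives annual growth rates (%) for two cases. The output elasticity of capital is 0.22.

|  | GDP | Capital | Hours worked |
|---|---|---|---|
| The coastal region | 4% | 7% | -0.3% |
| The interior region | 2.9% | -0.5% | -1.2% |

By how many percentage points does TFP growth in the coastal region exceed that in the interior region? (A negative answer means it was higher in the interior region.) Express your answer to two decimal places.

-1.25 percentage points

Labor's share = 1 − 0.22 = 0.78.
The coastal region: TFP = 4 − 1.54 + 0.234 = 2.694%.
The interior region: TFP = 2.9 + 0.11 + 0.936 = 3.946%.
Difference = 2.694 − (3.946) = -1.252 pp.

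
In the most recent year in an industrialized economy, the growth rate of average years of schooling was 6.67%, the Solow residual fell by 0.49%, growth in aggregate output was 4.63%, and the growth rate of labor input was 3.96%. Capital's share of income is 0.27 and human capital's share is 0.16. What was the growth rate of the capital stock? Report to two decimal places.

Labor's share = 1 − 0.27 − 0.16 = 0.57.
gY = gA + 0.16×6.67 + 0.57×3.96 + 0.27×g.
0.27×g = 4.63 + 0.49 − 3.3244 = 1.7956.
g = 1.7956 / 0.27 = 6.6504%.

6.65%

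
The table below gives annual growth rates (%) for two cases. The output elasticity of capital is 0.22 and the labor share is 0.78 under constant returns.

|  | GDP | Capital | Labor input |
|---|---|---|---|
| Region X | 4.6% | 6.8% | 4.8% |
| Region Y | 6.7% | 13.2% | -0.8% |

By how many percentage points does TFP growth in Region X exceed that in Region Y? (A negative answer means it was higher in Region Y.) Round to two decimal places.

Labor's share = 1 − 0.22 = 0.78.
Region X: TFP = 4.6 − 1.496 − 3.744 = -0.64%.
Region Y: TFP = 6.7 − 2.904 + 0.624 = 4.42%.
Difference = -0.64 − (4.42) = -5.06 pp.

-5.06 percentage points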